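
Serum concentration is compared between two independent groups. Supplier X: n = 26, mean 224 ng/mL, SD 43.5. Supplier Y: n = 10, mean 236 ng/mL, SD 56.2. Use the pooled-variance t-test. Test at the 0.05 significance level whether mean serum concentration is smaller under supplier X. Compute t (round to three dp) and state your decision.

t = -0.683; fail to reject H0

Let group 1 = supplier X, group 2 = supplier Y. H0: μ_1 = μ_2; H1: μ_1 < μ_2 (two-sample pooled-variance t-test, left-tailed).
s_p² = [(26−1)·43.5² + (10−1)·56.2²]/(26+10−2) = 2227.42
t = (224 − 236)/√[2227.42·(1/26 + 1/10)] = -0.683
df = n₁ + n₂ − 2 = 34
p-value = P(T ≤ -0.683) ≈ 0.250
Since p ≈ 0.250 > α = 0.05, fail to reject H0; the data do not provide sufficient evidence against H0.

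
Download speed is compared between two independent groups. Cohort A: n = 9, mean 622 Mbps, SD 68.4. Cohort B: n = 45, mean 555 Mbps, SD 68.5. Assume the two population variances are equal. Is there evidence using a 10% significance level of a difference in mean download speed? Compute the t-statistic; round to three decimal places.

Let group 1 = cohort A, group 2 = cohort B. H0: μ_1 = μ_2; H1: μ_1 ≠ μ_2 (two-sample pooled-variance t-test, two-sided).
s_p² = [(9−1)·68.4² + (45−1)·68.5²]/(9+45−2) = 4690.14
t = (622 − 555)/√[4690.14·(1/9 + 1/45)] = 2.679
df = n₁ + n₂ − 2 = 52
Two-sided p-value ≈ 0.010
Since p ≈ 0.010 < α = 0.1, reject H0; the data support H1.

2.679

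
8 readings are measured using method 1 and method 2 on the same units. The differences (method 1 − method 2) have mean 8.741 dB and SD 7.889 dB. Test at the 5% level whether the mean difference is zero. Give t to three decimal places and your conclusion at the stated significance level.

t = 3.134; reject H0

H0: μ_d = 0; H1: μ_d ≠ 0 (paired t-test on the differences, two-sided).
t = d̄/(s_d/√n) = 8.741/(7.889/√8) = 3.134
df = n − 1 = 7
Two-sided p-value ≈ 0.017
Since p ≈ 0.017 < α = 0.05, reject H0; the evidence is statistically significant.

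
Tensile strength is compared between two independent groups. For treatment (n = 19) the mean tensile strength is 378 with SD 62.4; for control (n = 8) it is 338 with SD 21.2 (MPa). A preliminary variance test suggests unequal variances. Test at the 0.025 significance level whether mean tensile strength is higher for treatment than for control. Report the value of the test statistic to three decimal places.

2.475

Let group 1 = treatment, group 2 = control. H0: μ_1 = μ_2; H1: μ_1 > μ_2 (Welch's two-sample t-test, right-tailed).
t = (x̄_1 − x̄_2)/√(s_1²/n_1 + s_2²/n_2) = (378 − 338)/√(62.4²/19 + 21.2²/8) = 2.475
Welch–Satterthwaite df ≈ 24.49
p-value = P(T ≥ 2.475) ≈ 0.0103
Since p ≈ 0.0103 < α = 0.025, reject H0; the data support H1.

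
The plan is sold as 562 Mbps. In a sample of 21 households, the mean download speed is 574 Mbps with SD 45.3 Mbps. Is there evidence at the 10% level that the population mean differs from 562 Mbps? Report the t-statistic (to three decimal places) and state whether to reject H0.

H0: μ = 562; H1: μ ≠ 562 (one-sample t-test, two-sided).
t = (x̄ − μ₀)/(s/√n) = (574 − 562)/(45.3/√21) = 1.214
df = n − 1 = 20
Two-sided p-value ≈ 0.239
Since p ≈ 0.239 > α = 0.1, fail to reject H0; the evidence is not statistically significant.

t = 1.214; fail to reject H0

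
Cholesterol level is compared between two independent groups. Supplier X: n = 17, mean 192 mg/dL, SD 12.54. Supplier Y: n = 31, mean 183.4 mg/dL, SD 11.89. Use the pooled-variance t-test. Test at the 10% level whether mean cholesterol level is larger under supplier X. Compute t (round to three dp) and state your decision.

Let group 1 = supplier X, group 2 = supplier Y. H0: μ_1 = μ_2; H1: μ_1 > μ_2 (two-sample pooled-variance t-test, right-tailed).
s_p² = [(17−1)·12.54² + (31−1)·11.89²]/(17+31−2) = 146.895
t = (192 − 183.4)/√[146.895·(1/17 + 1/31)] = 2.351
df = n₁ + n₂ − 2 = 46
p-value = P(T ≥ 2.351) ≈ 0.012
Since p ≈ 0.012 < α = 0.1, reject H0; the evidence is statistically significant.

t = 2.351; reject H0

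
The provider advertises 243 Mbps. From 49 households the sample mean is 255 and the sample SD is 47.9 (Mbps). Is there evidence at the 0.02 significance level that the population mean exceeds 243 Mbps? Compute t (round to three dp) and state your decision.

t = 1.754; fail to reject H0

H0: μ = 243; H1: μ > 243 (one-sample t-test, right-tailed).
t = (x̄ − μ₀)/(s/√n) = (255 − 243)/(47.9/√49) = 1.754
df = n − 1 = 48
p-value = P(T ≥ 1.754) ≈ 0.0429
Since p ≈ 0.0429 > α = 0.02, fail to reject H0; the data do not provide sufficient evidence against H0.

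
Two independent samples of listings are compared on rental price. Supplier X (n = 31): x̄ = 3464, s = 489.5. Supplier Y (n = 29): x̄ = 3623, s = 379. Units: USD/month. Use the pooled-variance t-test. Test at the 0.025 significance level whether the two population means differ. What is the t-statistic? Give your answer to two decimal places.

-1.40

Let group 1 = supplier X, group 2 = supplier Y. H0: μ_1 = μ_2; H1: μ_1 ≠ μ_2 (two-sample pooled-variance t-test, two-sided).
s_p² = [(31−1)·489.5² + (29−1)·379²]/(31+29−2) = 193280
t = (3464 − 3623)/√[193280·(1/31 + 1/29)] = -1.40
df = n₁ + n₂ − 2 = 58
Two-sided p-value ≈ 0.1669
Since p ≈ 0.1669 > α = 0.025, fail to reject H0; the evidence is not statistically significant.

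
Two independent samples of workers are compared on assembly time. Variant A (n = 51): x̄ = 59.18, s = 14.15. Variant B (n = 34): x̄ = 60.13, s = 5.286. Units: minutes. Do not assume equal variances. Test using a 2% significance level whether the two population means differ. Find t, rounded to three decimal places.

-0.436

Let group 1 = variant A, group 2 = variant B. H0: μ_1 = μ_2; H1: μ_1 ≠ μ_2 (Welch's two-sample t-test, two-sided).
t = (x̄_1 − x̄_2)/√(s_1²/n_1 + s_2²/n_2) = (59.18 − 60.13)/√(14.15²/51 + 5.286²/34) = -0.436
Welch–Satterthwaite df ≈ 68.57
Two-sided p-value ≈ 0.664
Since p ≈ 0.664 > α = 0.02, fail to reject H0; the evidence is not statistically significant.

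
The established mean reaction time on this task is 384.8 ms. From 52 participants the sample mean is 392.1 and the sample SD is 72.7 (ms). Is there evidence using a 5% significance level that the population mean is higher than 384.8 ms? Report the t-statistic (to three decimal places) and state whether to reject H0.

H0: μ = 384.8; H1: μ > 384.8 (one-sample t-test, right-tailed).
t = (x̄ − μ₀)/(s/√n) = (392.1 − 384.8)/(72.7/√52) = 0.724
df = n − 1 = 51
p-value = P(T ≥ 0.724) ≈ 0.236
Since p ≈ 0.236 > α = 0.05, fail to reject H0; the evidence is not statistically significant.

t = 0.724; fail to reject H0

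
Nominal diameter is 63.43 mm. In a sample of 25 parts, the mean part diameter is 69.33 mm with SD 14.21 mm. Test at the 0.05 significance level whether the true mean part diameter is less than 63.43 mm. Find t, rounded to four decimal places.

2.0760

H0: μ = 63.43; H1: μ < 63.43 (one-sample t-test, left-tailed).
t = (x̄ − μ₀)/(s/√n) = (69.33 − 63.43)/(14.21/√25) = 2.0760
df = n − 1 = 24
p-value = P(T ≤ 2.0760) ≈ 0.976
Since p ≈ 0.976 > α = 0.05, fail to reject H0; the evidence is not statistically significant.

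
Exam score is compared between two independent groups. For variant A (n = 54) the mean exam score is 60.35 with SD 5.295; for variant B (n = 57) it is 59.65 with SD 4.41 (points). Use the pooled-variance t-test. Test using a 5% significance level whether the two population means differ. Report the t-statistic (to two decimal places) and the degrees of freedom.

t = 0.76, df = 109

Let group 1 = variant A, group 2 = variant B. H0: μ_1 = μ_2; H1: μ_1 ≠ μ_2 (two-sample pooled-variance t-test, two-sided).
s_p² = [(54−1)·5.295² + (57−1)·4.41²]/(54+57−2) = 23.6244
t = (60.35 − 59.65)/√[23.6244·(1/54 + 1/57)] = 0.76
df = n₁ + n₂ − 2 = 109
Two-sided p-value ≈ 0.450
Since p ≈ 0.450 > α = 0.05, fail to reject H0; the data do not provide sufficient evidence against H0.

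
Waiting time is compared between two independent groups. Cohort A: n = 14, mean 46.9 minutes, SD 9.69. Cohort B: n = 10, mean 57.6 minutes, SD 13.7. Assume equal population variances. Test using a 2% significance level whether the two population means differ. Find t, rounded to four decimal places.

-2.2471

Let group 1 = cohort A, group 2 = cohort B. H0: μ_1 = μ_2; H1: μ_1 ≠ μ_2 (two-sample pooled-variance t-test, two-sided).
s_p² = [(14−1)·9.69² + (10−1)·13.7²]/(14+10−2) = 132.266
t = (46.9 − 57.6)/√[132.266·(1/14 + 1/10)] = -2.2471
df = n₁ + n₂ − 2 = 22
Two-sided p-value ≈ 0.035
Since p ≈ 0.035 > α = 0.02, fail to reject H0; the evidence is not statistically significant.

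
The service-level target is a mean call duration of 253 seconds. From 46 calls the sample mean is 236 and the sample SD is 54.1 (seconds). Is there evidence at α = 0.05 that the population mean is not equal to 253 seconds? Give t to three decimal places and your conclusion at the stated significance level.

t = -2.131; reject H0

H0: μ = 253; H1: μ ≠ 253 (one-sample t-test, two-sided).
t = (x̄ − μ₀)/(s/√n) = (236 − 253)/(54.1/√46) = -2.131
df = n − 1 = 45
Two-sided p-value ≈ 0.0386
Since p ≈ 0.0386 < α = 0.05, reject H0; the data support H1.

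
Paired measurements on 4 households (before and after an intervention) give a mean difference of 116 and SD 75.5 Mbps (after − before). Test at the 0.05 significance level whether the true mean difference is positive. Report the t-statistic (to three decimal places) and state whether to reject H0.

t = 3.073; reject H0

H0: μ_d = 0; H1: μ_d > 0 (paired t-test on the differences, right-tailed).
t = d̄/(s_d/√n) = 116/(75.5/√4) = 3.073
df = n − 1 = 3
p-value = P(T ≥ 3.073) ≈ 0.0272
Since p ≈ 0.0272 < α = 0.05, reject H0; the data support H1.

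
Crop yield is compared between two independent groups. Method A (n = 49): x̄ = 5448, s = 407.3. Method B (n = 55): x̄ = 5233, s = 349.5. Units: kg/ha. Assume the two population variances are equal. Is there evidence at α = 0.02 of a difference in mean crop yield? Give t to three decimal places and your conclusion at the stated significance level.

Let group 1 = method A, group 2 = method B. H0: μ_1 = μ_2; H1: μ_1 ≠ μ_2 (two-sample pooled-variance t-test, two-sided).
s_p² = [(49−1)·407.3² + (55−1)·349.5²]/(49+55−2) = 142735
t = (5448 − 5233)/√[142735·(1/49 + 1/55)] = 2.897
df = n₁ + n₂ − 2 = 102
Two-sided p-value ≈ 0.005
Since p ≈ 0.005 < α = 0.02, reject H0; the data support H1.

t = 2.897; reject H0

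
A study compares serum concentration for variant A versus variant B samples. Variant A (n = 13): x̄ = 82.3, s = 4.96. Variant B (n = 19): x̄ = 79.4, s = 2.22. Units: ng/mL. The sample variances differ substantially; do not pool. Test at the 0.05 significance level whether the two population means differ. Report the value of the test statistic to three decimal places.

Let group 1 = variant A, group 2 = variant B. H0: μ_1 = μ_2; H1: μ_1 ≠ μ_2 (Welch's two-sample t-test, two-sided).
t = (x̄_1 − x̄_2)/√(s_1²/n_1 + s_2²/n_2) = (82.3 − 79.4)/√(4.96²/13 + 2.22²/19) = 1.977
Welch–Satterthwaite df ≈ 15.32
Two-sided p-value ≈ 0.0663
Since p ≈ 0.0663 > α = 0.05, fail to reject H0; the evidence is not statistically significant.

1.977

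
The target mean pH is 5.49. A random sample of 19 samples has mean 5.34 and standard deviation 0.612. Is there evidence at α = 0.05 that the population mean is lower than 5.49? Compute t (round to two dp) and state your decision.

t = -1.07; fail to reject H0

H0: μ = 5.49; H1: μ < 5.49 (one-sample t-test, left-tailed).
t = (x̄ − μ₀)/(s/√n) = (5.34 − 5.49)/(0.612/√19) = -1.07
df = n − 1 = 18
p-value = P(T ≤ -1.07) ≈ 0.150
Since p ≈ 0.150 > α = 0.05, fail to reject H0; the evidence is not statistically significant.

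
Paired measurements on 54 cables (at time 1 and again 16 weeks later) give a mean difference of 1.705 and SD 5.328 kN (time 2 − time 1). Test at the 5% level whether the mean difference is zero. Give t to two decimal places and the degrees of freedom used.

H0: μ_d = 0; H1: μ_d ≠ 0 (paired t-test on the differences, two-sided).
t = d̄/(s_d/√n) = 1.705/(5.328/√54) = 2.35
df = n − 1 = 53
Two-sided p-value ≈ 0.0224
Since p ≈ 0.0224 < α = 0.05, reject H0; the data support H1.

t = 2.35, df = 53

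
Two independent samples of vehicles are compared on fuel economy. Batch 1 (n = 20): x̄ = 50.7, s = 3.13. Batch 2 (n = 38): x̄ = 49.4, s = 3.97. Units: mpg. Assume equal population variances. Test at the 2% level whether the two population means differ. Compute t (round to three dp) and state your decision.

t = 1.270; fail to reject H0

Let group 1 = batch 1, group 2 = batch 2. H0: μ_1 = μ_2; H1: μ_1 ≠ μ_2 (two-sample pooled-variance t-test, two-sided).
s_p² = [(20−1)·3.13² + (38−1)·3.97²]/(20+38−2) = 13.7374
t = (50.7 − 49.4)/√[13.7374·(1/20 + 1/38)] = 1.270
df = n₁ + n₂ − 2 = 56
Two-sided p-value ≈ 0.2095
Since p ≈ 0.2095 > α = 0.02, fail to reject H0; the data do not provide sufficient evidence against H0.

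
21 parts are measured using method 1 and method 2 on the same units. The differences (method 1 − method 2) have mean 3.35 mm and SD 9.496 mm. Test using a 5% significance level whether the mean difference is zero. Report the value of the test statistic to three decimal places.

1.617

H0: μ_d = 0; H1: μ_d ≠ 0 (paired t-test on the differences, two-sided).
t = d̄/(s_d/√n) = 3.35/(9.496/√21) = 1.617
df = n − 1 = 20
Two-sided p-value ≈ 0.1216
Since p ≈ 0.1216 > α = 0.05, fail to reject H0; the data do not provide sufficient evidence against H0.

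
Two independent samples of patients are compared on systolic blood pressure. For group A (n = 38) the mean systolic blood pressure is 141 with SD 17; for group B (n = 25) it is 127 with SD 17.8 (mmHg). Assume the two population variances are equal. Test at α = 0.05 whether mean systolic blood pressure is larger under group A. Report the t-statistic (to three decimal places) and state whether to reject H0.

Let group 1 = group A, group 2 = group B. H0: μ_1 = μ_2; H1: μ_1 > μ_2 (two-sample pooled-variance t-test, right-tailed).
s_p² = [(38−1)·17² + (25−1)·17.8²]/(38+25−2) = 299.953
t = (141 − 127)/√[299.953·(1/38 + 1/25)] = 3.139
df = n₁ + n₂ − 2 = 61
p-value = P(T ≥ 3.139) ≈ 0.0013
Since p ≈ 0.0013 < α = 0.05, reject H0; the evidence is statistically significant.

t = 3.139; reject H0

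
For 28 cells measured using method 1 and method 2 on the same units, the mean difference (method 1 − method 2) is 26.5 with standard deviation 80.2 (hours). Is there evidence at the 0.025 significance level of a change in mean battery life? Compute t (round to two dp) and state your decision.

H0: μ_d = 0; H1: μ_d ≠ 0 (paired t-test on the differences, two-sided).
t = d̄/(s_d/√n) = 26.5/(80.2/√28) = 1.75
df = n − 1 = 27
Two-sided p-value ≈ 0.0918
Since p ≈ 0.0918 > α = 0.025, fail to reject H0; the evidence is not statistically significant.

t = 1.75; fail to reject H0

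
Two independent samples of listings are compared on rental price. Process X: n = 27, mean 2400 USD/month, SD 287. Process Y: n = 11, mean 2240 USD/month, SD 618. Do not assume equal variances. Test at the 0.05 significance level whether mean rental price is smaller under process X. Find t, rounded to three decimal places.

Let group 1 = process X, group 2 = process Y. H0: μ_1 = μ_2; H1: μ_1 < μ_2 (Welch's two-sample t-test, left-tailed).
t = (x̄_1 − x̄_2)/√(s_1²/n_1 + s_2²/n_2) = (2400 − 2240)/√(287²/27 + 618²/11) = 0.823
Welch–Satterthwaite df ≈ 11.80
p-value = P(T ≤ 0.823) ≈ 0.787
Since p ≈ 0.787 > α = 0.05, fail to reject H0; the data do not provide sufficient evidence against H0.

0.823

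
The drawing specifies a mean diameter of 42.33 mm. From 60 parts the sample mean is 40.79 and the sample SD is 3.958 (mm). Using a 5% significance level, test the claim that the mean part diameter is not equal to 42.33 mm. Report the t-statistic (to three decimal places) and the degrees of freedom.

H0: μ = 42.33; H1: μ ≠ 42.33 (one-sample t-test, two-sided).
t = (x̄ − μ₀)/(s/√n) = (40.79 − 42.33)/(3.958/√60) = -3.014
df = n − 1 = 59
Two-sided p-value ≈ 0.0038
Since p ≈ 0.0038 < α = 0.05, reject H0; the evidence is statistically significant.

t = -3.014, df = 59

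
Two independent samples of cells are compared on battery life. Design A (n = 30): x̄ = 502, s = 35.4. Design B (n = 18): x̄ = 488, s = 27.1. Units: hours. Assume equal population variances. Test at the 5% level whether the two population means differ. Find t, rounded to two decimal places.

Let group 1 = design A, group 2 = design B. H0: μ_1 = μ_2; H1: μ_1 ≠ μ_2 (two-sample pooled-variance t-test, two-sided).
s_p² = [(30−1)·35.4² + (18−1)·27.1²]/(30+18−2) = 1061.45
t = (502 − 488)/√[1061.45·(1/30 + 1/18)] = 1.44
df = n₁ + n₂ − 2 = 46
Two-sided p-value ≈ 0.156
Since p ≈ 0.156 > α = 0.05, fail to reject H0; the evidence is not statistically significant.

1.44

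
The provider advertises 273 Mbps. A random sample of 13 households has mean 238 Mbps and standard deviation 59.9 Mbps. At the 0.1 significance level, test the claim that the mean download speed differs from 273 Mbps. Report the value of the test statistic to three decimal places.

H0: μ = 273; H1: μ ≠ 273 (one-sample t-test, two-sided).
t = (x̄ − μ₀)/(s/√n) = (238 − 273)/(59.9/√13) = -2.107
df = n − 1 = 12
Two-sided p-value ≈ 0.0569
Since p ≈ 0.0569 < α = 0.1, reject H0; the evidence is statistically significant.

-2.107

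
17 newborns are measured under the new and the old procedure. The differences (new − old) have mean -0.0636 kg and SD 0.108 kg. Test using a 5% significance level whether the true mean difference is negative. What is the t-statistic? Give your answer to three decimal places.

H0: μ_d = 0; H1: μ_d < 0 (paired t-test on the differences, left-tailed).
t = d̄/(s_d/√n) = -0.0636/(0.108/√17) = -2.428
df = n − 1 = 16
p-value = P(T ≤ -2.428) ≈ 0.014
Since p ≈ 0.014 < α = 0.05, reject H0; the evidence is statistically significant.

-2.428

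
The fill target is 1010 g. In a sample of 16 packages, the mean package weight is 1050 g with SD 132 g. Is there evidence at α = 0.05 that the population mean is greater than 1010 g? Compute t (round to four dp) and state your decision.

t = 1.2121; fail to reject H0

H0: μ = 1010; H1: μ > 1010 (one-sample t-test, right-tailed).
t = (x̄ − μ₀)/(s/√n) = (1050 − 1010)/(132/√16) = 1.2121
df = n − 1 = 15
p-value = P(T ≥ 1.2121) ≈ 0.122
Since p ≈ 0.122 > α = 0.05, fail to reject H0; the evidence is not statistically significant.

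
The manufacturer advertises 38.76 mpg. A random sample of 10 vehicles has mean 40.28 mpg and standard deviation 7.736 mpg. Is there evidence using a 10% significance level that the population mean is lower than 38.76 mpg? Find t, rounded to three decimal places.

0.621

H0: μ = 38.76; H1: μ < 38.76 (one-sample t-test, left-tailed).
t = (x̄ − μ₀)/(s/√n) = (40.28 − 38.76)/(7.736/√10) = 0.621
df = n − 1 = 9
p-value = P(T ≤ 0.621) ≈ 0.7251
Since p ≈ 0.7251 > α = 0.1, fail to reject H0; the evidence is not statistically significant.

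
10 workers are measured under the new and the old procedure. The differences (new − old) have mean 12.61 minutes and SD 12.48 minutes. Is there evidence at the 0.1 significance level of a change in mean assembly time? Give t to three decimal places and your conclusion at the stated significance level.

H0: μ_d = 0; H1: μ_d ≠ 0 (paired t-test on the differences, two-sided).
t = d̄/(s_d/√n) = 12.61/(12.48/√10) = 3.195
df = n − 1 = 9
Two-sided p-value ≈ 0.011
Since p ≈ 0.011 < α = 0.1, reject H0; the data support H1.

t = 3.195; reject H0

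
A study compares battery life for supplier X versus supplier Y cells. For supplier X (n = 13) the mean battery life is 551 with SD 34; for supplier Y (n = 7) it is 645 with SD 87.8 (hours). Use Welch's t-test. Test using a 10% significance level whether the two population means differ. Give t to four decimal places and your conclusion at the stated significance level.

Let group 1 = supplier X, group 2 = supplier Y. H0: μ_1 = μ_2; H1: μ_1 ≠ μ_2 (Welch's two-sample t-test, two-sided).
t = (x̄_1 − x̄_2)/√(s_1²/n_1 + s_2²/n_2) = (551 − 645)/√(34²/13 + 87.8²/7) = -2.7247
Welch–Satterthwaite df ≈ 6.99
Two-sided p-value ≈ 0.030
Since p ≈ 0.030 < α = 0.1, reject H0; the data support H1.

t = -2.7247; reject H0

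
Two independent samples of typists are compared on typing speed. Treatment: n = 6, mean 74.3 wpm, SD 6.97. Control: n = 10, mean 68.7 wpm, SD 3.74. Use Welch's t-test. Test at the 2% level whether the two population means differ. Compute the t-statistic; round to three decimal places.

1.817

Let group 1 = treatment, group 2 = control. H0: μ_1 = μ_2; H1: μ_1 ≠ μ_2 (Welch's two-sample t-test, two-sided).
t = (x̄_1 − x̄_2)/√(s_1²/n_1 + s_2²/n_2) = (74.3 − 68.7)/√(6.97²/6 + 3.74²/10) = 1.817
Welch–Satterthwaite df ≈ 6.76
Two-sided p-value ≈ 0.1135
Since p ≈ 0.1135 > α = 0.02, fail to reject H0; the evidence is not statistically significant.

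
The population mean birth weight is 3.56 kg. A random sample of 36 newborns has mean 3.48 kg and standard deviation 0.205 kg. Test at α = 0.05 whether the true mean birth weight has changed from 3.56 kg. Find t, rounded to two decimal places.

-2.34

H0: μ = 3.56; H1: μ ≠ 3.56 (one-sample t-test, two-sided).
t = (x̄ − μ₀)/(s/√n) = (3.48 − 3.56)/(0.205/√36) = -2.34
df = n − 1 = 35
Two-sided p-value ≈ 0.025
Since p ≈ 0.025 < α = 0.05, reject H0; the data support H1.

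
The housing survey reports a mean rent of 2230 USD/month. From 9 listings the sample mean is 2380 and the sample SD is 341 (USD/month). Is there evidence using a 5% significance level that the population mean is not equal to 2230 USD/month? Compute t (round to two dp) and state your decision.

t = 1.32; fail to reject H0

H0: μ = 2230; H1: μ ≠ 2230 (one-sample t-test, two-sided).
t = (x̄ − μ₀)/(s/√n) = (2380 − 2230)/(341/√9) = 1.32
df = n − 1 = 8
Two-sided p-value ≈ 0.223
Since p ≈ 0.223 > α = 0.05, fail to reject H0; the data do not provide sufficient evidence against H0.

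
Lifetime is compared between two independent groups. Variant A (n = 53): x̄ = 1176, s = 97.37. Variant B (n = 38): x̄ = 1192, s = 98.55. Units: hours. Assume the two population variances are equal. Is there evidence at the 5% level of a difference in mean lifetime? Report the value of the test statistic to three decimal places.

Let group 1 = variant A, group 2 = variant B. H0: μ_1 = μ_2; H1: μ_1 ≠ μ_2 (two-sample pooled-variance t-test, two-sided).
s_p² = [(53−1)·97.37² + (38−1)·98.55²]/(53+38−2) = 9577.03
t = (1176 − 1192)/√[9577.03·(1/53 + 1/38)] = -0.769
df = n₁ + n₂ − 2 = 89
Two-sided p-value ≈ 0.444
Since p ≈ 0.444 > α = 0.05, fail to reject H0; the data do not provide sufficient evidence against H0.

-0.769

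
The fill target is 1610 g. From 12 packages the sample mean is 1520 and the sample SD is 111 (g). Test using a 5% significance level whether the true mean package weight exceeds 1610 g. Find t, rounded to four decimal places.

-2.8087

H0: μ = 1610; H1: μ > 1610 (one-sample t-test, right-tailed).
t = (x̄ − μ₀)/(s/√n) = (1520 − 1610)/(111/√12) = -2.8087
df = n − 1 = 11
p-value = P(T ≥ -2.8087) ≈ 0.991
Since p ≈ 0.991 > α = 0.05, fail to reject H0; the evidence is not statistically significant.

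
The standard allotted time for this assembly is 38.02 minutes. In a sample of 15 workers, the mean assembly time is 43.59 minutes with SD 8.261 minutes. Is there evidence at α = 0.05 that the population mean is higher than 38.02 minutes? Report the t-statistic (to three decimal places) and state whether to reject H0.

t = 2.611; reject H0

H0: μ = 38.02; H1: μ > 38.02 (one-sample t-test, right-tailed).
t = (x̄ − μ₀)/(s/√n) = (43.59 − 38.02)/(8.261/√15) = 2.611
df = n − 1 = 14
p-value = P(T ≥ 2.611) ≈ 0.010
Since p ≈ 0.010 < α = 0.05, reject H0; the evidence is statistically significant.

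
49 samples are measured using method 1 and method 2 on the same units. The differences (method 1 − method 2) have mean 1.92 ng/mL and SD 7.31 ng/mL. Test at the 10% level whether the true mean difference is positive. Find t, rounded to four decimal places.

H0: μ_d = 0; H1: μ_d > 0 (paired t-test on the differences, right-tailed).
t = d̄/(s_d/√n) = 1.92/(7.31/√49) = 1.8386
df = n − 1 = 48
p-value = P(T ≥ 1.8386) ≈ 0.036
Since p ≈ 0.036 < α = 0.1, reject H0; the data support H1.

1.8386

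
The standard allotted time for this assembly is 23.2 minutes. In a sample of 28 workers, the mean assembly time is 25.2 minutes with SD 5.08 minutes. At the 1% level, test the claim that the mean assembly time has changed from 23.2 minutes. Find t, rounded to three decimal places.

2.083

H0: μ = 23.2; H1: μ ≠ 23.2 (one-sample t-test, two-sided).
t = (x̄ − μ₀)/(s/√n) = (25.2 − 23.2)/(5.08/√28) = 2.083
df = n − 1 = 27
Two-sided p-value ≈ 0.047
Since p ≈ 0.047 > α = 0.01, fail to reject H0; the evidence is not statistically significant.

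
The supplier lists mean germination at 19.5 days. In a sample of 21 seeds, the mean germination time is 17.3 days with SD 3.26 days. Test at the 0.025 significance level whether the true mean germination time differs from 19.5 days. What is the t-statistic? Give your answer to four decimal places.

H0: μ = 19.5; H1: μ ≠ 19.5 (one-sample t-test, two-sided).
t = (x̄ − μ₀)/(s/√n) = (17.3 − 19.5)/(3.26/√21) = -3.0925
df = n − 1 = 20
Two-sided p-value ≈ 0.006
Since p ≈ 0.006 < α = 0.025, reject H0; the evidence is statistically significant.

-3.0925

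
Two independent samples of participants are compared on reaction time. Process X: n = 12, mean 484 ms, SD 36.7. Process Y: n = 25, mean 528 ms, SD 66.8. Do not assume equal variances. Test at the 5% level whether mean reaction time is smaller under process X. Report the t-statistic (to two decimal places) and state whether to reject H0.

Let group 1 = process X, group 2 = process Y. H0: μ_1 = μ_2; H1: μ_1 < μ_2 (Welch's two-sample t-test, left-tailed).
t = (x̄_1 − x̄_2)/√(s_1²/n_1 + s_2²/n_2) = (484 − 528)/√(36.7²/12 + 66.8²/25) = -2.58
Welch–Satterthwaite df ≈ 34.18
p-value = P(T ≤ -2.58) ≈ 0.0072
Since p ≈ 0.0072 < α = 0.05, reject H0; the evidence is statistically significant.

t = -2.58; reject H0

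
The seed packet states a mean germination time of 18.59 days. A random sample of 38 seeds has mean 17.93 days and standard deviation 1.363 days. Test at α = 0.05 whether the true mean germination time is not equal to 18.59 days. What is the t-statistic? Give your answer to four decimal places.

H0: μ = 18.59; H1: μ ≠ 18.59 (one-sample t-test, two-sided).
t = (x̄ − μ₀)/(s/√n) = (17.93 − 18.59)/(1.363/√38) = -2.9850
df = n − 1 = 37
Two-sided p-value ≈ 0.0050
Since p ≈ 0.0050 < α = 0.05, reject H0; the data support H1.

-2.9850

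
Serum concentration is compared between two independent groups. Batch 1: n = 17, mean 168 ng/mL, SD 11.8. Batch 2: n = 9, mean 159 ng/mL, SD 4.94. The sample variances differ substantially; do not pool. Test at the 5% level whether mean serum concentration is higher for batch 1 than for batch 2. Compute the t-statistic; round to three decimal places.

Let group 1 = batch 1, group 2 = batch 2. H0: μ_1 = μ_2; H1: μ_1 > μ_2 (Welch's two-sample t-test, right-tailed).
t = (x̄_1 − x̄_2)/√(s_1²/n_1 + s_2²/n_2) = (168 − 159)/√(11.8²/17 + 4.94²/9) = 2.726
Welch–Satterthwaite df ≈ 23.25
p-value = P(T ≥ 2.726) ≈ 0.0060
Since p ≈ 0.0060 < α = 0.05, reject H0; the data support H1.

2.726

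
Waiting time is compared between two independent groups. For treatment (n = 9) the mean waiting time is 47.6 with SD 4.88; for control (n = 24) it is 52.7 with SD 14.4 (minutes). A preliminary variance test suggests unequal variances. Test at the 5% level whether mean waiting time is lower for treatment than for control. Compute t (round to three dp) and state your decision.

t = -1.518; fail to reject H0

Let group 1 = treatment, group 2 = control. H0: μ_1 = μ_2; H1: μ_1 < μ_2 (Welch's two-sample t-test, left-tailed).
t = (x̄_1 − x̄_2)/√(s_1²/n_1 + s_2²/n_2) = (47.6 − 52.7)/√(4.88²/9 + 14.4²/24) = -1.518
Welch–Satterthwaite df ≈ 30.91
p-value = P(T ≤ -1.518) ≈ 0.070
Since p ≈ 0.070 > α = 0.05, fail to reject H0; the evidence is not statistically significant.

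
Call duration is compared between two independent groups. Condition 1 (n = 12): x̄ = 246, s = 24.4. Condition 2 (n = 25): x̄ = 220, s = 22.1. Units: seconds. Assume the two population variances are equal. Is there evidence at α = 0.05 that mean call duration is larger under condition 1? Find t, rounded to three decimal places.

3.240

Let group 1 = condition 1, group 2 = condition 2. H0: μ_1 = μ_2; H1: μ_1 > μ_2 (two-sample pooled-variance t-test, right-tailed).
s_p² = [(12−1)·24.4² + (25−1)·22.1²]/(12+25−2) = 522.023
t = (246 − 220)/√[522.023·(1/12 + 1/25)] = 3.240
df = n₁ + n₂ − 2 = 35
p-value = P(T ≥ 3.240) ≈ 0.0013
Since p ≈ 0.0013 < α = 0.05, reject H0; the evidence is statistically significant.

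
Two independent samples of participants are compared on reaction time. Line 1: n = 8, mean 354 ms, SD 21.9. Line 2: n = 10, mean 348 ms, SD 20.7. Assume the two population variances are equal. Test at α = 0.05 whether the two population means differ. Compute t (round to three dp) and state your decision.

Let group 1 = line 1, group 2 = line 2. H0: μ_1 = μ_2; H1: μ_1 ≠ μ_2 (two-sample pooled-variance t-test, two-sided).
s_p² = [(8−1)·21.9² + (10−1)·20.7²]/(8+10−2) = 450.855
t = (354 − 348)/√[450.855·(1/8 + 1/10)] = 0.596
df = n₁ + n₂ − 2 = 16
Two-sided p-value ≈ 0.560
Since p ≈ 0.560 > α = 0.05, fail to reject H0; the data do not provide sufficient evidence against H0.

t = 0.596; fail to reject H0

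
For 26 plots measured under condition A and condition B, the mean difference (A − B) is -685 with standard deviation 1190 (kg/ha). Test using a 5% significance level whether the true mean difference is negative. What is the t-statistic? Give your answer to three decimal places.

H0: μ_d = 0; H1: μ_d < 0 (paired t-test on the differences, left-tailed).
t = d̄/(s_d/√n) = -685/(1190/√26) = -2.935
df = n − 1 = 25
p-value = P(T ≤ -2.935) ≈ 0.004
Since p ≈ 0.004 < α = 0.05, reject H0; the evidence is statistically significant.

-2.935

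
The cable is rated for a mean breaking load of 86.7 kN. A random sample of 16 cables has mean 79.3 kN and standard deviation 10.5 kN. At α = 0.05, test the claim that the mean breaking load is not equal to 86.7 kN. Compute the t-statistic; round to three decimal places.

H0: μ = 86.7; H1: μ ≠ 86.7 (one-sample t-test, two-sided).
t = (x̄ − μ₀)/(s/√n) = (79.3 − 86.7)/(10.5/√16) = -2.819
df = n − 1 = 15
Two-sided p-value ≈ 0.013
Since p ≈ 0.013 < α = 0.05, reject H0; the data support H1.

-2.819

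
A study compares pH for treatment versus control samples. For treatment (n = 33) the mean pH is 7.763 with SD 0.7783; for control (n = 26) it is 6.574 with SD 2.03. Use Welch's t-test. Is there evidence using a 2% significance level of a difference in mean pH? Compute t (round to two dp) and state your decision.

t = 2.83; reject H0

Let group 1 = treatment, group 2 = control. H0: μ_1 = μ_2; H1: μ_1 ≠ μ_2 (Welch's two-sample t-test, two-sided).
t = (x̄_1 − x̄_2)/√(s_1²/n_1 + s_2²/n_2) = (7.763 − 6.574)/√(0.7783²/33 + 2.03²/26) = 2.83
Welch–Satterthwaite df ≈ 30.80
Two-sided p-value ≈ 0.008
Since p ≈ 0.008 < α = 0.02, reject H0; the evidence is statistically significant.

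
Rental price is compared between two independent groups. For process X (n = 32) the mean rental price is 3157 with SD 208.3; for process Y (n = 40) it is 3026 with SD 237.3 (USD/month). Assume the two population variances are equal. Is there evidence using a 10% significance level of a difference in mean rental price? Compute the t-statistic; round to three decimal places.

Let group 1 = process X, group 2 = process Y. H0: μ_1 = μ_2; H1: μ_1 ≠ μ_2 (two-sample pooled-variance t-test, two-sided).
s_p² = [(32−1)·208.3² + (40−1)·237.3²]/(32+40−2) = 50588.5
t = (3157 − 3026)/√[50588.5·(1/32 + 1/40)] = 2.456
df = n₁ + n₂ − 2 = 70
Two-sided p-value ≈ 0.0165
Since p ≈ 0.0165 < α = 0.1, reject H0; the evidence is statistically significant.

2.456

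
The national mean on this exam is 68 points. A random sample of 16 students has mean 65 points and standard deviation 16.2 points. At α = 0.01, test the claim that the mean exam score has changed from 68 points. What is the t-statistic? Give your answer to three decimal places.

-0.741

H0: μ = 68; H1: μ ≠ 68 (one-sample t-test, two-sided).
t = (x̄ − μ₀)/(s/√n) = (65 − 68)/(16.2/√16) = -0.741
df = n − 1 = 15
Two-sided p-value ≈ 0.470
Since p ≈ 0.470 > α = 0.01, fail to reject H0; the data do not provide sufficient evidence against H0.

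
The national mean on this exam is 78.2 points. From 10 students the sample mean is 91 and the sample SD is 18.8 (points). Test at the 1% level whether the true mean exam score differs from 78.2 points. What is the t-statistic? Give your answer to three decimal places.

H0: μ = 78.2; H1: μ ≠ 78.2 (one-sample t-test, two-sided).
t = (x̄ − μ₀)/(s/√n) = (91 − 78.2)/(18.8/√10) = 2.153
df = n − 1 = 9
Two-sided p-value ≈ 0.0597
Since p ≈ 0.0597 > α = 0.01, fail to reject H0; the data do not provide sufficient evidence against H0.

2.153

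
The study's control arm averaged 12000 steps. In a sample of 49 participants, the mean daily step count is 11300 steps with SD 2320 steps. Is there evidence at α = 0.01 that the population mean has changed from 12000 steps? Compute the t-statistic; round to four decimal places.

-2.1121

H0: μ = 12000; H1: μ ≠ 12000 (one-sample t-test, two-sided).
t = (x̄ − μ₀)/(s/√n) = (11300 − 12000)/(2320/√49) = -2.1121
df = n − 1 = 48
Two-sided p-value ≈ 0.0399
Since p ≈ 0.0399 > α = 0.01, fail to reject H0; the evidence is not statistically significant.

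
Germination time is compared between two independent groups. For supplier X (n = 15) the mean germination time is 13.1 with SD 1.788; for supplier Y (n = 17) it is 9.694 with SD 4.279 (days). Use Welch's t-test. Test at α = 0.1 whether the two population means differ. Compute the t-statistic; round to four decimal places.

2.9986

Let group 1 = supplier X, group 2 = supplier Y. H0: μ_1 = μ_2; H1: μ_1 ≠ μ_2 (Welch's two-sample t-test, two-sided).
t = (x̄_1 − x̄_2)/√(s_1²/n_1 + s_2²/n_2) = (13.1 − 9.694)/√(1.788²/15 + 4.279²/17) = 2.9986
Welch–Satterthwaite df ≈ 21.98
Two-sided p-value ≈ 0.007
Since p ≈ 0.007 < α = 0.1, reject H0; the evidence is statistically significant.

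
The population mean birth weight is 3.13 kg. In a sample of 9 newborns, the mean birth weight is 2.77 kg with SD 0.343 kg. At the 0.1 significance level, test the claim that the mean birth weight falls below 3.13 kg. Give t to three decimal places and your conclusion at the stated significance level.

t = -3.149; reject H0

H0: μ = 3.13; H1: μ < 3.13 (one-sample t-test, left-tailed).
t = (x̄ − μ₀)/(s/√n) = (2.77 − 3.13)/(0.343/√9) = -3.149
df = n − 1 = 8
p-value = P(T ≤ -3.149) ≈ 0.0068
Since p ≈ 0.0068 < α = 0.1, reject H0; the data support H1.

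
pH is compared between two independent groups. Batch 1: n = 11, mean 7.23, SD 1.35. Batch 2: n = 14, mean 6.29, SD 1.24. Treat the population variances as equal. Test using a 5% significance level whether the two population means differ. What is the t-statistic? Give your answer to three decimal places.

1.810

Let group 1 = batch 1, group 2 = batch 2. H0: μ_1 = μ_2; H1: μ_1 ≠ μ_2 (two-sample pooled-variance t-test, two-sided).
s_p² = [(11−1)·1.35² + (14−1)·1.24²]/(11+14−2) = 1.66147
t = (7.23 − 6.29)/√[1.66147·(1/11 + 1/14)] = 1.810
df = n₁ + n₂ − 2 = 23
Two-sided p-value ≈ 0.0834
Since p ≈ 0.0834 > α = 0.05, fail to reject H0; the evidence is not statistically significant.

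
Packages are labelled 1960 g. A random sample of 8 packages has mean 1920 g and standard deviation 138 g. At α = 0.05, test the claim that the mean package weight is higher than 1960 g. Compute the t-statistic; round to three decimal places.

-0.820

H0: μ = 1960; H1: μ > 1960 (one-sample t-test, right-tailed).
t = (x̄ − μ₀)/(s/√n) = (1920 − 1960)/(138/√8) = -0.820
df = n − 1 = 7
p-value = P(T ≥ -0.820) ≈ 0.7803
Since p ≈ 0.7803 > α = 0.05, fail to reject H0; the data do not provide sufficient evidence against H0.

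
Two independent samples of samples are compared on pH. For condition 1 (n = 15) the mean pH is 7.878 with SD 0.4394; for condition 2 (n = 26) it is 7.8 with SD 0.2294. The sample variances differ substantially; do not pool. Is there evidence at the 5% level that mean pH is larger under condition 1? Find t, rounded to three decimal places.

0.639

Let group 1 = condition 1, group 2 = condition 2. H0: μ_1 = μ_2; H1: μ_1 > μ_2 (Welch's two-sample t-test, right-tailed).
t = (x̄_1 − x̄_2)/√(s_1²/n_1 + s_2²/n_2) = (7.878 − 7.8)/√(0.4394²/15 + 0.2294²/26) = 0.639
Welch–Satterthwaite df ≈ 18.49
p-value = P(T ≥ 0.639) ≈ 0.2653
Since p ≈ 0.2653 > α = 0.05, fail to reject H0; the data do not provide sufficient evidence against H0.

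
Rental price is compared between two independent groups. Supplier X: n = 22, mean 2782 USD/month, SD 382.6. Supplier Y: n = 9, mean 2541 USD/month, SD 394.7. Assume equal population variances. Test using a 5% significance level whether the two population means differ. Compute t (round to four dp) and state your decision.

Let group 1 = supplier X, group 2 = supplier Y. H0: μ_1 = μ_2; H1: μ_1 ≠ μ_2 (two-sample pooled-variance t-test, two-sided).
s_p² = [(22−1)·382.6² + (9−1)·394.7²]/(22+9−2) = 148977
t = (2782 − 2541)/√[148977·(1/22 + 1/9)] = 1.5780
df = n₁ + n₂ − 2 = 29
Two-sided p-value ≈ 0.1254
Since p ≈ 0.1254 > α = 0.05, fail to reject H0; the evidence is not statistically significant.

t = 1.5780; fail to reject H0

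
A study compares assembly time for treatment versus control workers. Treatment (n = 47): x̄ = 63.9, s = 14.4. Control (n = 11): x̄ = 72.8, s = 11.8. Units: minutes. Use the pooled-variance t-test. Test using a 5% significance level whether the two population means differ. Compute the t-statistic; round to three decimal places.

-1.902

Let group 1 = treatment, group 2 = control. H0: μ_1 = μ_2; H1: μ_1 ≠ μ_2 (two-sample pooled-variance t-test, two-sided).
s_p² = [(47−1)·14.4² + (11−1)·11.8²]/(47+11−2) = 195.196
t = (63.9 − 72.8)/√[195.196·(1/47 + 1/11)] = -1.902
df = n₁ + n₂ − 2 = 56
Two-sided p-value ≈ 0.062
Since p ≈ 0.062 > α = 0.05, fail to reject H0; the data do not provide sufficient evidence against H0.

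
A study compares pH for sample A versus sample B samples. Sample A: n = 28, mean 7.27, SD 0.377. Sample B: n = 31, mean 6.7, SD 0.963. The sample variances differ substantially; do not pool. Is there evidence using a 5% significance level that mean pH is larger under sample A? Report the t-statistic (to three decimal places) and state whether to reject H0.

t = 3.047; reject H0

Let group 1 = sample A, group 2 = sample B. H0: μ_1 = μ_2; H1: μ_1 > μ_2 (Welch's two-sample t-test, right-tailed).
t = (x̄_1 − x̄_2)/√(s_1²/n_1 + s_2²/n_2) = (7.27 − 6.7)/√(0.377²/28 + 0.963²/31) = 3.047
Welch–Satterthwaite df ≈ 39.77
p-value = P(T ≥ 3.047) ≈ 0.0020
Since p ≈ 0.0020 < α = 0.05, reject H0; the data support H1.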